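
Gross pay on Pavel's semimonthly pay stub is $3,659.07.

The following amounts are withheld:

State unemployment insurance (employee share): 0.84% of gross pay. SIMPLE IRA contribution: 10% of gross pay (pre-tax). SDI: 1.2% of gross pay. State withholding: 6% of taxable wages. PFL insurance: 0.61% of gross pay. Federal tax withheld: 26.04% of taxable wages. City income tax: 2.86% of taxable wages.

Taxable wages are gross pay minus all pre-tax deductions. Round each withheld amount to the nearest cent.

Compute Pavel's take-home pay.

SIMPLE IRA contribution: $3,659.07 × 0.1 = $365.91
Taxable wages = $3,659.07 − $365.91 = $3,293.16
City income tax: $3,293.16 × 0.0286 = $94.18
Federal tax withheld: $3,293.16 × 0.2604 = $857.54
State withholding: $3,293.16 × 0.06 = $197.59
PFL insurance: $3,659.07 × 0.0061 = $22.32
State unemployment insurance (employee share): $3,659.07 × 0.0084 = $30.74
SDI: $3,659.07 × 0.012 = $43.91
Total deductions = $365.91 + $94.18 + $857.54 + $197.59 + $22.32 + $30.74 + $43.91 = $1,612.19
Net pay = $3,659.07 − $1,612.19 = $2,046.88

$2,046.88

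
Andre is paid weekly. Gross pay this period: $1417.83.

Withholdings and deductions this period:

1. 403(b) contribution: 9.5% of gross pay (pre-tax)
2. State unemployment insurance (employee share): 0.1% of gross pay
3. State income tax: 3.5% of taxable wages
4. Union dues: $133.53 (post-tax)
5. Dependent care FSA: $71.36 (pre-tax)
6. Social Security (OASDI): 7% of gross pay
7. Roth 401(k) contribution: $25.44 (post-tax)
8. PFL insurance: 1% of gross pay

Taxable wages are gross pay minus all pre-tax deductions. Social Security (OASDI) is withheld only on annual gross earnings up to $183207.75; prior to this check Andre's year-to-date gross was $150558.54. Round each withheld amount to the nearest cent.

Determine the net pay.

$895.55

403(b) contribution: $1417.83 × 0.095 = $134.69
Dependent care FSA: $71.36
Pre-tax total = $134.69 + $71.36 = $206.05
Taxable wages = $1417.83 − $206.05 = $1211.78
State income tax: $1211.78 × 0.035 = $42.41
State unemployment insurance (employee share): $1417.83 × 0.001 = $1.42
Social Security (OASDI): cap not yet reached, full $1417.83 is subject → $1417.83 × 0.07 = $99.25
PFL insurance: $1417.83 × 0.01 = $14.18
Union dues: $133.53
Roth 401(k) contribution: $25.44
Total deductions = $134.69 + $71.36 + $42.41 + $1.42 + $99.25 + $14.18 + $133.53 + $25.44 = $522.28
Net pay = $1417.83 − $522.28 = $895.55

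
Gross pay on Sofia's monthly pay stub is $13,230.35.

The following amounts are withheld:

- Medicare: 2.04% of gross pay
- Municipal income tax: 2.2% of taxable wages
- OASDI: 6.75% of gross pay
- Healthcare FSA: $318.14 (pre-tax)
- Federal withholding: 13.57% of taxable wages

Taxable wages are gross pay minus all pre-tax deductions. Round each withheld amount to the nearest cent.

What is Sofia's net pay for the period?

$9,713.00

Healthcare FSA: $318.14
Taxable wages = $13,230.35 − $318.14 = $12,912.21
Municipal income tax: $12,912.21 × 0.022 = $284.07
Federal withholding: $12,912.21 × 0.1357 = $1,752.19
Medicare: $13,230.35 × 0.0204 = $269.90
OASDI: $13,230.35 × 0.0675 = $893.05
Total deductions = $318.14 + $284.07 + $1,752.19 + $269.90 + $893.05 = $3,517.35
Net pay = $13,230.35 − $3,517.35 = $9,713.00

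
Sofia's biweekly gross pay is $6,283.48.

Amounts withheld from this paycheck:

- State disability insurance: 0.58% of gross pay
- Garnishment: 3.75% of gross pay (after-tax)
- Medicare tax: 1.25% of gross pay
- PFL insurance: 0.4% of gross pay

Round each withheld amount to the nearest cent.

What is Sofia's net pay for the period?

$5,907.74

Medicare tax: $6,283.48 × 0.0125 = $78.54
PFL insurance: $6,283.48 × 0.004 = $25.13
State disability insurance: $6,283.48 × 0.0058 = $36.44
Garnishment: $6,283.48 × 0.0375 = $235.63
Total deductions = $78.54 + $25.13 + $36.44 + $235.63 = $375.74
Net pay = $6,283.48 − $375.74 = $5,907.74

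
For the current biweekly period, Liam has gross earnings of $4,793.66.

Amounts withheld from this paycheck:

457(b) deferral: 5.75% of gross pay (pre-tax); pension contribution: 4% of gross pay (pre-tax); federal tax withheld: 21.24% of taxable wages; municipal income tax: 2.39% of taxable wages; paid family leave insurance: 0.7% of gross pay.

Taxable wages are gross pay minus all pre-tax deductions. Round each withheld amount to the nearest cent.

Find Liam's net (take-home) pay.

Pension contribution: $4,793.66 × 0.04 = $191.75
457(b) deferral: $4,793.66 × 0.0575 = $275.64
Pre-tax total = $191.75 + $275.64 = $467.39
Taxable wages = $4,793.66 − $467.39 = $4,326.27
Municipal income tax: $4,326.27 × 0.0239 = $103.40
Federal tax withheld: $4,326.27 × 0.2124 = $918.90
Paid family leave insurance: $4,793.66 × 0.007 = $33.56
Total deductions = $191.75 + $275.64 + $103.40 + $918.90 + $33.56 = $1,523.25
Net pay = $4,793.66 − $1,523.25 = $3,270.41

$3,270.41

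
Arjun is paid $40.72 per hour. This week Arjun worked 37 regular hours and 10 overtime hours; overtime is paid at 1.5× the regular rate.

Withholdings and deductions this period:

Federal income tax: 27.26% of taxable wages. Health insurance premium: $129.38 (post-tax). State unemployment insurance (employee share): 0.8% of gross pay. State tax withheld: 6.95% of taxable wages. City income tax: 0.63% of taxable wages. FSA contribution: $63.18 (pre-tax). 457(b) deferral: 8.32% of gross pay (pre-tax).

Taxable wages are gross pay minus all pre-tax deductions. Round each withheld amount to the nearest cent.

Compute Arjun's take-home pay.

$1,077.44

Regular pay: 37 × $40.72 = $1,506.64
Overtime pay: 10 × $40.72 × 1.5 = $610.80
Gross pay = $1,506.64 + $610.80 = $2,117.44
FSA contribution: $63.18
457(b) deferral: $2,117.44 × 0.0832 = $176.17
Pre-tax total = $63.18 + $176.17 = $239.35
Taxable wages = $2,117.44 − $239.35 = $1,878.09
City income tax: $1,878.09 × 0.0063 = $11.83
State tax withheld: $1,878.09 × 0.0695 = $130.53
Federal income tax: $1,878.09 × 0.2726 = $511.97
State unemployment insurance (employee share): $2,117.44 × 0.008 = $16.94
Health insurance premium: $129.38
Total deductions = $63.18 + $176.17 + $11.83 + $130.53 + $511.97 + $16.94 + $129.38 = $1,040.00
Net pay = $2,117.44 − $1,040.00 = $1,077.44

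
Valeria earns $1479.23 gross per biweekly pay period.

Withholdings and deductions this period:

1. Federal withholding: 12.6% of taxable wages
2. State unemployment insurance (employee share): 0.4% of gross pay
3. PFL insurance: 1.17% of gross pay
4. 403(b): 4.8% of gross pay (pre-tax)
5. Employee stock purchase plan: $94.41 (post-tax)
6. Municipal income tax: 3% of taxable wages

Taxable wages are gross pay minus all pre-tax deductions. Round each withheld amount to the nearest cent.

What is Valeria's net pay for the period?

$1070.90

403(b): $1479.23 × 0.048 = $71.00
Taxable wages = $1479.23 − $71.00 = $1408.23
Federal withholding: $1408.23 × 0.126 = $177.44
Municipal income tax: $1408.23 × 0.03 = $42.25
State unemployment insurance (employee share): $1479.23 × 0.004 = $5.92
PFL insurance: $1479.23 × 0.0117 = $17.31
Employee stock purchase plan: $94.41
Total deductions = $71.00 + $177.44 + $42.25 + $5.92 + $17.31 + $94.41 = $408.33
Net pay = $1479.23 − $408.33 = $1070.90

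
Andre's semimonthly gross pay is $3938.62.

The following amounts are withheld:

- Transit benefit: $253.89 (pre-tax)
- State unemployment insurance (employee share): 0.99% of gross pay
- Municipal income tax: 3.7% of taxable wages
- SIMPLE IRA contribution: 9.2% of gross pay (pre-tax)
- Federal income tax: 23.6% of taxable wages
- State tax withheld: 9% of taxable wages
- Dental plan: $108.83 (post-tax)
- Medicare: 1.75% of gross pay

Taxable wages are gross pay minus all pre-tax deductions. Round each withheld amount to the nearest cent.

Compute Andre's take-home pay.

SIMPLE IRA contribution: $3938.62 × 0.092 = $362.35
Transit benefit: $253.89
Pre-tax total = $362.35 + $253.89 = $616.24
Taxable wages = $3938.62 − $616.24 = $3322.38
Federal income tax: $3322.38 × 0.236 = $784.08
State tax withheld: $3322.38 × 0.09 = $299.01
Municipal income tax: $3322.38 × 0.037 = $122.93
Medicare: $3938.62 × 0.0175 = $68.93
State unemployment insurance (employee share): $3938.62 × 0.0099 = $38.99
Dental plan: $108.83
Total deductions = $362.35 + $253.89 + $784.08 + $299.01 + $122.93 + $68.93 + $38.99 + $108.83 = $2039.01
Net pay = $3938.62 − $2039.01 = $1899.61

$1899.61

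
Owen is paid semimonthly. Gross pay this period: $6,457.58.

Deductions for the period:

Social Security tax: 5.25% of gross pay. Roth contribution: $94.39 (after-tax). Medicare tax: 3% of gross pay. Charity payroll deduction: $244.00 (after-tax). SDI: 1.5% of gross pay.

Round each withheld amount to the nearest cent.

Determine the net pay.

$5,489.58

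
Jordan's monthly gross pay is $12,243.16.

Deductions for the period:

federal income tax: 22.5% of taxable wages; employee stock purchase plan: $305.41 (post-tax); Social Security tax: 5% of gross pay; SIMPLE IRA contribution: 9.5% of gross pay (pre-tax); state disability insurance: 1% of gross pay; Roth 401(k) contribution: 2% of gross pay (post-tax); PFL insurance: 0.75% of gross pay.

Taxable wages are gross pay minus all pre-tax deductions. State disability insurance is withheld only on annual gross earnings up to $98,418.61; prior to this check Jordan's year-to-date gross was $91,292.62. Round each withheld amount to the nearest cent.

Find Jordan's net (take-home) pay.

SIMPLE IRA contribution: $12,243.16 × 0.095 = $1,163.10
Taxable wages = $12,243.16 − $1,163.10 = $11,080.06
Federal income tax: $11,080.06 × 0.225 = $2,493.01
PFL insurance: $12,243.16 × 0.0075 = $91.82
State disability insurance: only $98,418.61 − $91,292.62 = $7,125.99 of this check is subject → $7,125.99 × 0.01 = $71.26
Social Security tax: $12,243.16 × 0.05 = $612.16
Roth 401(k) contribution: $12,243.16 × 0.02 = $244.86
Employee stock purchase plan: $305.41
Total deductions = $1,163.10 + $2,493.01 + $91.82 + $71.26 + $612.16 + $244.86 + $305.41 = $4,981.62
Net pay = $12,243.16 − $4,981.62 = $7,261.54

$7,261.54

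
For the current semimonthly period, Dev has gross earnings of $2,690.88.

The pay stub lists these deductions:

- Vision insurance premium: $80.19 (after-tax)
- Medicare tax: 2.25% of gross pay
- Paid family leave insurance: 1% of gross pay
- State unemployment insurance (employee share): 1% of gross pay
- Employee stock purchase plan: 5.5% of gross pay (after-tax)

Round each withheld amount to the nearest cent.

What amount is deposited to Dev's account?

Paid family leave insurance: $2,690.88 × 0.01 = $26.91
Medicare tax: $2,690.88 × 0.0225 = $60.54
State unemployment insurance (employee share): $2,690.88 × 0.01 = $26.91
Vision insurance premium: $80.19
Employee stock purchase plan: $2,690.88 × 0.055 = $148.00
Total deductions = $26.91 + $60.54 + $26.91 + $80.19 + $148.00 = $342.55
Net pay = $2,690.88 − $342.55 = $2,348.33

$2,348.33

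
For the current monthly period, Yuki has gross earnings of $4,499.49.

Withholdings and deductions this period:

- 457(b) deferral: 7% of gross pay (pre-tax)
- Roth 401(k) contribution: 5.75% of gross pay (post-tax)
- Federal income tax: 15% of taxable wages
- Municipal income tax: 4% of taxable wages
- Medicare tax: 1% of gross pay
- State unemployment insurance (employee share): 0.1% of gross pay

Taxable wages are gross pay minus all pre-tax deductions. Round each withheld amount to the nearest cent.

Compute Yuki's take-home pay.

$3,081.26

457(b) deferral: $4,499.49 × 0.07 = $314.96
Taxable wages = $4,499.49 − $314.96 = $4,184.53
Municipal income tax: $4,184.53 × 0.04 = $167.38
Federal income tax: $4,184.53 × 0.15 = $627.68
Medicare tax: $4,499.49 × 0.01 = $44.99
State unemployment insurance (employee share): $4,499.49 × 0.001 = $4.50
Roth 401(k) contribution: $4,499.49 × 0.0575 = $258.72
Total deductions = $314.96 + $167.38 + $627.68 + $44.99 + $4.50 + $258.72 = $1,418.23
Net pay = $4,499.49 − $1,418.23 = $3,081.26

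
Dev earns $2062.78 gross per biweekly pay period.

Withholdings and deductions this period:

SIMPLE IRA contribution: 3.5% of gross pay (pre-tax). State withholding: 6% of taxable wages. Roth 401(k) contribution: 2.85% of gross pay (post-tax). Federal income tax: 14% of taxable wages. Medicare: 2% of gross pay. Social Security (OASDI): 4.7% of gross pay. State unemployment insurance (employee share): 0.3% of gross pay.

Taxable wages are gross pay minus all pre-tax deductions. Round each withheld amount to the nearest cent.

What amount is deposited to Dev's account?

$1389.28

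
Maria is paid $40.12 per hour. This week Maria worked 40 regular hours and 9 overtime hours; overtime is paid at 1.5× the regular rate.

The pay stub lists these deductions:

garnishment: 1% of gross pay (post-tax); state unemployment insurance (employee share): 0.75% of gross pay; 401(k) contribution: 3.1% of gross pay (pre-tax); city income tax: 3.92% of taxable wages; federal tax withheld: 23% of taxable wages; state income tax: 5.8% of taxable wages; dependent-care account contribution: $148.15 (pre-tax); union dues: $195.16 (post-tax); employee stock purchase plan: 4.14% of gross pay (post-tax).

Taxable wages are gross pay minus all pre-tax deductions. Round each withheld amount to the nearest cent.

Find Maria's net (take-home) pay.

Regular pay: 40 × $40.12 = $1,604.80
Overtime pay: 9 × $40.12 × 1.5 = $541.62
Gross pay = $1,604.80 + $541.62 = $2,146.42
Dependent-care account contribution: $148.15
401(k) contribution: $2,146.42 × 0.031 = $66.54
Pre-tax total = $148.15 + $66.54 = $214.69
Taxable wages = $2,146.42 − $214.69 = $1,931.73
City income tax: $1,931.73 × 0.0392 = $75.72
State income tax: $1,931.73 × 0.058 = $112.04
Federal tax withheld: $1,931.73 × 0.23 = $444.30
State unemployment insurance (employee share): $2,146.42 × 0.0075 = $16.10
Employee stock purchase plan: $2,146.42 × 0.0414 = $88.86
Union dues: $195.16
Garnishment: $2,146.42 × 0.01 = $21.46
Total deductions = $148.15 + $66.54 + $75.72 + $112.04 + $444.30 + $16.10 + $88.86 + $195.16 + $21.46 = $1,168.33
Net pay = $2,146.42 − $1,168.33 = $978.09

$978.09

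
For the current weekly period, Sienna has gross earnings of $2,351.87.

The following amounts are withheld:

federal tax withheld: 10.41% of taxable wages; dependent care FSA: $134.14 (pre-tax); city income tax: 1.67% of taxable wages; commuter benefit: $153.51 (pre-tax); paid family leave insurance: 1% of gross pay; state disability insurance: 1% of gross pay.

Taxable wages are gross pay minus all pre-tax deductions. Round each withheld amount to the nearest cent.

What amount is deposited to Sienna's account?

$1,767.82

Dependent care FSA: $134.14
Commuter benefit: $153.51
Pre-tax total = $134.14 + $153.51 = $287.65
Taxable wages = $2,351.87 − $287.65 = $2,064.22
Federal tax withheld: $2,064.22 × 0.1041 = $214.89
City income tax: $2,064.22 × 0.0167 = $34.47
Paid family leave insurance: $2,351.87 × 0.01 = $23.52
State disability insurance: $2,351.87 × 0.01 = $23.52
Total deductions = $134.14 + $153.51 + $214.89 + $34.47 + $23.52 + $23.52 = $584.05
Net pay = $2,351.87 − $584.05 = $1,767.82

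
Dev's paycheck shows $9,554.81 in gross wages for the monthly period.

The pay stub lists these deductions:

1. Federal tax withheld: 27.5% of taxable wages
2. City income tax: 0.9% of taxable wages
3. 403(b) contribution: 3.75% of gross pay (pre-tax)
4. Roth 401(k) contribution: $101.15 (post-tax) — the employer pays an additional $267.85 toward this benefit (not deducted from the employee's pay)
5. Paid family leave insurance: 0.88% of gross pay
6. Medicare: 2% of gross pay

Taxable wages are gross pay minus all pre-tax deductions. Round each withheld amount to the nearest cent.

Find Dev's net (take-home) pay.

$6,208.36

403(b) contribution: $9,554.81 × 0.0375 = $358.31
Taxable wages = $9,554.81 − $358.31 = $9,196.50
City income tax: $9,196.50 × 0.009 = $82.77
Federal tax withheld: $9,196.50 × 0.275 = $2,529.04
Medicare: $9,554.81 × 0.02 = $191.10
Paid family leave insurance: $9,554.81 × 0.0088 = $84.08
Roth 401(k) contribution: $101.15
(Employer's $267.85 toward Roth 401(k) contribution is not withheld from the employee.)
Total deductions = $358.31 + $82.77 + $2,529.04 + $191.10 + $84.08 + $101.15 = $3,346.45
Net pay = $9,554.81 − $3,346.45 = $6,208.36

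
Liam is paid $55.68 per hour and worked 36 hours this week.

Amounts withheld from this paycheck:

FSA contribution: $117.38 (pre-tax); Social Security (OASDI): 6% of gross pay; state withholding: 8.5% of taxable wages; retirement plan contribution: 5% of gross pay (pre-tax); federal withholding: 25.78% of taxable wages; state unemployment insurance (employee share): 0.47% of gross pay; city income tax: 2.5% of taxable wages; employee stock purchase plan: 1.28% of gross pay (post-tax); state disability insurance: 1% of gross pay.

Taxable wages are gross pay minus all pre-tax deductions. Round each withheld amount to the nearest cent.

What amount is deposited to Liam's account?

$954.28

Gross pay: 36 × $55.68 = $2004.48
FSA contribution: $117.38
Retirement plan contribution: $2004.48 × 0.05 = $100.22
Pre-tax total = $117.38 + $100.22 = $217.60
Taxable wages = $2004.48 − $217.60 = $1786.88
State withholding: $1786.88 × 0.085 = $151.88
Federal withholding: $1786.88 × 0.2578 = $460.66
City income tax: $1786.88 × 0.025 = $44.67
State disability insurance: $2004.48 × 0.01 = $20.04
Social Security (OASDI): $2004.48 × 0.06 = $120.27
State unemployment insurance (employee share): $2004.48 × 0.0047 = $9.42
Employee stock purchase plan: $2004.48 × 0.0128 = $25.66
Total deductions = $117.38 + $100.22 + $151.88 + $460.66 + $44.67 + $20.04 + $120.27 + $9.42 + $25.66 = $1050.20
Net pay = $2004.48 − $1050.20 = $954.28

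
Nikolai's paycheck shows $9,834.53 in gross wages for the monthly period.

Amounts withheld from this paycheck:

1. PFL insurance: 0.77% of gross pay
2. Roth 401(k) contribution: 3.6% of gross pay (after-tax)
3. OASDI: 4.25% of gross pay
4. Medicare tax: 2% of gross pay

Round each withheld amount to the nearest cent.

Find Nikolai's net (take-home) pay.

$8,790.10

PFL insurance: $9,834.53 × 0.0077 = $75.73
OASDI: $9,834.53 × 0.0425 = $417.97
Medicare tax: $9,834.53 × 0.02 = $196.69
Roth 401(k) contribution: $9,834.53 × 0.036 = $354.04
Total deductions = $75.73 + $417.97 + $196.69 + $354.04 = $1,044.43
Net pay = $9,834.53 − $1,044.43 = $8,790.10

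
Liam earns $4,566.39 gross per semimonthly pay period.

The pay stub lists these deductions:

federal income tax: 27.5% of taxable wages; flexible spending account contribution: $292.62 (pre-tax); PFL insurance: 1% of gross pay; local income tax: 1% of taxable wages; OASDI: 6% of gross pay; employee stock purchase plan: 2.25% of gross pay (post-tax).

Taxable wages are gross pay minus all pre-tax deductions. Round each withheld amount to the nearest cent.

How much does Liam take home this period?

Flexible spending account contribution: $292.62
Taxable wages = $4,566.39 − $292.62 = $4,273.77
Federal income tax: $4,273.77 × 0.275 = $1,175.29
Local income tax: $4,273.77 × 0.01 = $42.74
PFL insurance: $4,566.39 × 0.01 = $45.66
OASDI: $4,566.39 × 0.06 = $273.98
Employee stock purchase plan: $4,566.39 × 0.0225 = $102.74
Total deductions = $292.62 + $1,175.29 + $42.74 + $45.66 + $273.98 + $102.74 = $1,933.03
Net pay = $4,566.39 − $1,933.03 = $2,633.36

$2,633.36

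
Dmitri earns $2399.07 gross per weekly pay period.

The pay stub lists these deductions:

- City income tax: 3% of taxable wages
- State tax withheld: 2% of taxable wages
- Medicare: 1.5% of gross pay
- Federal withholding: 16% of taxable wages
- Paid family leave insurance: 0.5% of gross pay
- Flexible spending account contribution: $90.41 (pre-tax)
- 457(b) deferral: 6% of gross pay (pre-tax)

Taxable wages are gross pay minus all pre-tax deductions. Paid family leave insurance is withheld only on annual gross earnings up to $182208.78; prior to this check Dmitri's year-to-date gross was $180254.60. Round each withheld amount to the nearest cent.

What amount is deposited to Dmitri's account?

457(b) deferral: $2399.07 × 0.06 = $143.94
Flexible spending account contribution: $90.41
Pre-tax total = $143.94 + $90.41 = $234.35
Taxable wages = $2399.07 − $234.35 = $2164.72
Federal withholding: $2164.72 × 0.16 = $346.36
State tax withheld: $2164.72 × 0.02 = $43.29
City income tax: $2164.72 × 0.03 = $64.94
Medicare: $2399.07 × 0.015 = $35.99
Paid family leave insurance: only $182208.78 − $180254.60 = $1954.18 of this check is subject → $1954.18 × 0.005 = $9.77
Total deductions = $143.94 + $90.41 + $346.36 + $43.29 + $64.94 + $35.99 + $9.77 = $734.70
Net pay = $2399.07 − $734.70 = $1664.37

$1664.37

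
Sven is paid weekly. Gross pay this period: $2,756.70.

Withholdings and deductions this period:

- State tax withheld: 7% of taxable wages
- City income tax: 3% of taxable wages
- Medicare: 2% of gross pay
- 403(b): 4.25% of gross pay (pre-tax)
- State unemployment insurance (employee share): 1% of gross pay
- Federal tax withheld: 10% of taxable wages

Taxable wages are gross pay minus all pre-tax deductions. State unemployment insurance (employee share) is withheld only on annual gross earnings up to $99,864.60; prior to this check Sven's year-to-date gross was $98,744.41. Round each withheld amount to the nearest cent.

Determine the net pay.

403(b): $2,756.70 × 0.0425 = $117.16
Taxable wages = $2,756.70 − $117.16 = $2,639.54
State tax withheld: $2,639.54 × 0.07 = $184.77
City income tax: $2,639.54 × 0.03 = $79.19
Federal tax withheld: $2,639.54 × 0.1 = $263.95
State unemployment insurance (employee share): only $99,864.60 − $98,744.41 = $1,120.19 of this check is subject → $1,120.19 × 0.01 = $11.20
Medicare: $2,756.70 × 0.02 = $55.13
Total deductions = $117.16 + $184.77 + $79.19 + $263.95 + $11.20 + $55.13 = $711.40
Net pay = $2,756.70 − $711.40 = $2,045.30

$2,045.30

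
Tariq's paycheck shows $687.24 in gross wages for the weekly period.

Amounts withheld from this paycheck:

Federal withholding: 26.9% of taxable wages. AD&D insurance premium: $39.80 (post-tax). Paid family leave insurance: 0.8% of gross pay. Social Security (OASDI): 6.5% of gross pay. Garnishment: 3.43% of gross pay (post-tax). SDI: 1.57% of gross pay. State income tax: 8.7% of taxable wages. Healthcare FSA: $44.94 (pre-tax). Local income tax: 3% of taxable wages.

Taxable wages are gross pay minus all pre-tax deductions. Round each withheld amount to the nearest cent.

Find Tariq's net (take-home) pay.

$270.04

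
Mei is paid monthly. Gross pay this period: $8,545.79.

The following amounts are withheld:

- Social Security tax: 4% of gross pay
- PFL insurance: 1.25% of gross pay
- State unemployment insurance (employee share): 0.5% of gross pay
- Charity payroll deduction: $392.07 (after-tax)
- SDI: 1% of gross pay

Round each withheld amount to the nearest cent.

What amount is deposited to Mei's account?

$7,576.88

Social Security tax: $8,545.79 × 0.04 = $341.83
State unemployment insurance (employee share): $8,545.79 × 0.005 = $42.73
PFL insurance: $8,545.79 × 0.0125 = $106.82
SDI: $8,545.79 × 0.01 = $85.46
Charity payroll deduction: $392.07
Total deductions = $341.83 + $42.73 + $106.82 + $85.46 + $392.07 = $968.91
Net pay = $8,545.79 − $968.91 = $7,576.88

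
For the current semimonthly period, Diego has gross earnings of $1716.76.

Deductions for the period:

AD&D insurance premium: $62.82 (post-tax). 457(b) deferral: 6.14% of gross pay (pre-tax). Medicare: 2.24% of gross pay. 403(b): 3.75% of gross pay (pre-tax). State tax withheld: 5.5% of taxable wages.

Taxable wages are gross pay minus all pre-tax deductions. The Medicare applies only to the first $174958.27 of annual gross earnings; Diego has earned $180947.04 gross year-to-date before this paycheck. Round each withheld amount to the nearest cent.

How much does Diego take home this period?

$1399.07

403(b): $1716.76 × 0.0375 = $64.38
457(b) deferral: $1716.76 × 0.0614 = $105.41
Pre-tax total = $64.38 + $105.41 = $169.79
Taxable wages = $1716.76 − $169.79 = $1546.97
State tax withheld: $1546.97 × 0.055 = $85.08
Medicare: annual cap $174958.27 already reached (YTD $180947.04), so $0.00
AD&D insurance premium: $62.82
Total deductions = $64.38 + $105.41 + $85.08 + $0.00 + $62.82 = $317.69
Net pay = $1716.76 − $317.69 = $1399.07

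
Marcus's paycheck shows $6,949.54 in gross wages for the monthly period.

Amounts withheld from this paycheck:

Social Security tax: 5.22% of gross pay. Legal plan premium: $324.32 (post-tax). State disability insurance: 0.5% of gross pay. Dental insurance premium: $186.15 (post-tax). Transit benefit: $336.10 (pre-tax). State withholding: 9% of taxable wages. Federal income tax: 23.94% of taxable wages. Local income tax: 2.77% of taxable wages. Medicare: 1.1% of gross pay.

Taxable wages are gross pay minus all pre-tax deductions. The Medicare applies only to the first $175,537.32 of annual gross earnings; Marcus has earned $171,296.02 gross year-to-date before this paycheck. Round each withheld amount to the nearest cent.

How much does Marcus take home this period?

$3,297.14

Transit benefit: $336.10
Taxable wages = $6,949.54 − $336.10 = $6,613.44
State withholding: $6,613.44 × 0.09 = $595.21
Federal income tax: $6,613.44 × 0.2394 = $1,583.26
Local income tax: $6,613.44 × 0.0277 = $183.19
Social Security tax: $6,949.54 × 0.0522 = $362.77
Medicare: only $175,537.32 − $171,296.02 = $4,241.30 of this check is subject → $4,241.30 × 0.011 = $46.65
State disability insurance: $6,949.54 × 0.005 = $34.75
Dental insurance premium: $186.15
Legal plan premium: $324.32
Total deductions = $336.10 + $595.21 + $1,583.26 + $183.19 + $362.77 + $46.65 + $34.75 + $186.15 + $324.32 = $3,652.40
Net pay = $6,949.54 − $3,652.40 = $3,297.14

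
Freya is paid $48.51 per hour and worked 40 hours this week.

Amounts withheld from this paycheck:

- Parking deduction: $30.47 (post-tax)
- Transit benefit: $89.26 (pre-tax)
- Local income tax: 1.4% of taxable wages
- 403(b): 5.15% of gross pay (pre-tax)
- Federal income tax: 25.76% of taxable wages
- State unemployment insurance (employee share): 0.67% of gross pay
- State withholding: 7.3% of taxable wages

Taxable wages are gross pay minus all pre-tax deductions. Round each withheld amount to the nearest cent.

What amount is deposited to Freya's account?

$1,104.27

Gross pay: 40 × $48.51 = $1,940.40
403(b): $1,940.40 × 0.0515 = $99.93
Transit benefit: $89.26
Pre-tax total = $99.93 + $89.26 = $189.19
Taxable wages = $1,940.40 − $189.19 = $1,751.21
Federal income tax: $1,751.21 × 0.2576 = $451.11
State withholding: $1,751.21 × 0.073 = $127.84
Local income tax: $1,751.21 × 0.014 = $24.52
State unemployment insurance (employee share): $1,940.40 × 0.0067 = $13.00
Parking deduction: $30.47
Total deductions = $99.93 + $89.26 + $451.11 + $127.84 + $24.52 + $13.00 + $30.47 = $836.13
Net pay = $1,940.40 − $836.13 = $1,104.27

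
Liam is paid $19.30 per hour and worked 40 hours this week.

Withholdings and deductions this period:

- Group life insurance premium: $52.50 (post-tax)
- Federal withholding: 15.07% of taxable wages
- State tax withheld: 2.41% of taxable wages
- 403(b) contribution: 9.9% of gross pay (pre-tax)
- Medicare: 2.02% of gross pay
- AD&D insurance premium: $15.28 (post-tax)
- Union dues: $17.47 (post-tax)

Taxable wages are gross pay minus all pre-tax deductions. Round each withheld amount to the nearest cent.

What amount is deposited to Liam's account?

$473.15

Gross pay: 40 × $19.30 = $772.00
403(b) contribution: $772.00 × 0.099 = $76.43
Taxable wages = $772.00 − $76.43 = $695.57
State tax withheld: $695.57 × 0.0241 = $16.76
Federal withholding: $695.57 × 0.1507 = $104.82
Medicare: $772.00 × 0.0202 = $15.59
AD&D insurance premium: $15.28
Group life insurance premium: $52.50
Union dues: $17.47
Total deductions = $76.43 + $16.76 + $104.82 + $15.59 + $15.28 + $52.50 + $17.47 = $298.85
Net pay = $772.00 − $298.85 = $473.15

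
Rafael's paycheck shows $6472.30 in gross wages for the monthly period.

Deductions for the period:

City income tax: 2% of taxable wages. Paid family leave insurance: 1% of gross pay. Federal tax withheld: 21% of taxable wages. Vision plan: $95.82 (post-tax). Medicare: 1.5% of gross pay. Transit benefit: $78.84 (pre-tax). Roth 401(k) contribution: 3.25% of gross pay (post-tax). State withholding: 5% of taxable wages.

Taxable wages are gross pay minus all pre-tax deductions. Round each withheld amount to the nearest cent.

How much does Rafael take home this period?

Transit benefit: $78.84
Taxable wages = $6472.30 − $78.84 = $6393.46
Federal tax withheld: $6393.46 × 0.21 = $1342.63
State withholding: $6393.46 × 0.05 = $319.67
City income tax: $6393.46 × 0.02 = $127.87
Medicare: $6472.30 × 0.015 = $97.08
Paid family leave insurance: $6472.30 × 0.01 = $64.72
Roth 401(k) contribution: $6472.30 × 0.0325 = $210.35
Vision plan: $95.82
Total deductions = $78.84 + $1342.63 + $319.67 + $127.87 + $97.08 + $64.72 + $210.35 + $95.82 = $2336.98
Net pay = $6472.30 − $2336.98 = $4135.32

$4135.32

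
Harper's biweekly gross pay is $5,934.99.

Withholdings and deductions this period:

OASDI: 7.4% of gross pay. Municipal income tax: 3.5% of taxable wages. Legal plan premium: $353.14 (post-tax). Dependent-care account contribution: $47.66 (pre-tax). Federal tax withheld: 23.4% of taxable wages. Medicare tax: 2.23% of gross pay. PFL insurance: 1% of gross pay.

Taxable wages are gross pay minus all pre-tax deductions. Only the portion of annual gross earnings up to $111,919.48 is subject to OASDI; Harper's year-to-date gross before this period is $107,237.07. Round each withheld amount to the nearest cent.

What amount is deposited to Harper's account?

$3,412.29

Dependent-care account contribution: $47.66
Taxable wages = $5,934.99 − $47.66 = $5,887.33
Federal tax withheld: $5,887.33 × 0.234 = $1,377.64
Municipal income tax: $5,887.33 × 0.035 = $206.06
OASDI: only $111,919.48 − $107,237.07 = $4,682.41 of this check is subject → $4,682.41 × 0.074 = $346.50
Medicare tax: $5,934.99 × 0.0223 = $132.35
PFL insurance: $5,934.99 × 0.01 = $59.35
Legal plan premium: $353.14
Total deductions = $47.66 + $1,377.64 + $206.06 + $346.50 + $132.35 + $59.35 + $353.14 = $2,522.70
Net pay = $5,934.99 − $2,522.70 = $3,412.29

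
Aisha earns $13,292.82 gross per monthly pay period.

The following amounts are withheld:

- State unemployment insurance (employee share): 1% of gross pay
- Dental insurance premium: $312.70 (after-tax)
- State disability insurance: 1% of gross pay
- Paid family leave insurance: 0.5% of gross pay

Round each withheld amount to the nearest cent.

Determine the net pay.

State disability insurance: $13,292.82 × 0.01 = $132.93
State unemployment insurance (employee share): $13,292.82 × 0.01 = $132.93
Paid family leave insurance: $13,292.82 × 0.005 = $66.46
Dental insurance premium: $312.70
Total deductions = $132.93 + $132.93 + $66.46 + $312.70 = $645.02
Net pay = $13,292.82 − $645.02 = $12,647.80

$12,647.80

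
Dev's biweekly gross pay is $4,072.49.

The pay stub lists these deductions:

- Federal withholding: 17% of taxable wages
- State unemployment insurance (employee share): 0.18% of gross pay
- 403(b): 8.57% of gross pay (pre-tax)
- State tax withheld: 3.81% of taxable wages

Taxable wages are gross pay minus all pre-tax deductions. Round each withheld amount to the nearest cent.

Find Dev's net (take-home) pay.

$2,941.30

403(b): $4,072.49 × 0.0857 = $349.01
Taxable wages = $4,072.49 − $349.01 = $3,723.48
State tax withheld: $3,723.48 × 0.0381 = $141.86
Federal withholding: $3,723.48 × 0.17 = $632.99
State unemployment insurance (employee share): $4,072.49 × 0.0018 = $7.33
Total deductions = $349.01 + $141.86 + $632.99 + $7.33 = $1,131.19
Net pay = $4,072.49 − $1,131.19 = $2,941.30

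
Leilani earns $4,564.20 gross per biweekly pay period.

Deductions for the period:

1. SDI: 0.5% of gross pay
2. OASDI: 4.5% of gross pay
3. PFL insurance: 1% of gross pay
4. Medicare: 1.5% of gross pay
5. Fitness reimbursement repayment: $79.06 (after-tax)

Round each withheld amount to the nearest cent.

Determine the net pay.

Medicare: $4,564.20 × 0.015 = $68.46
OASDI: $4,564.20 × 0.045 = $205.39
SDI: $4,564.20 × 0.005 = $22.82
PFL insurance: $4,564.20 × 0.01 = $45.64
Fitness reimbursement repayment: $79.06
Total deductions = $68.46 + $205.39 + $22.82 + $45.64 + $79.06 = $421.37
Net pay = $4,564.20 − $421.37 = $4,142.83

$4,142.83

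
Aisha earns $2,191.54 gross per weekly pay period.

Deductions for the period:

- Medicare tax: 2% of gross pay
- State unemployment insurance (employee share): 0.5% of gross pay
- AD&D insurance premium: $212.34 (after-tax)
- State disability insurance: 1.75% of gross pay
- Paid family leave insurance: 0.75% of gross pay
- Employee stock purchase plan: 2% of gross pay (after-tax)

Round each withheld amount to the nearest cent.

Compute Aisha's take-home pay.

State unemployment insurance (employee share): $2,191.54 × 0.005 = $10.96
State disability insurance: $2,191.54 × 0.0175 = $38.35
Paid family leave insurance: $2,191.54 × 0.0075 = $16.44
Medicare tax: $2,191.54 × 0.02 = $43.83
AD&D insurance premium: $212.34
Employee stock purchase plan: $2,191.54 × 0.02 = $43.83
Total deductions = $10.96 + $38.35 + $16.44 + $43.83 + $212.34 + $43.83 = $365.75
Net pay = $2,191.54 − $365.75 = $1,825.79

$1,825.79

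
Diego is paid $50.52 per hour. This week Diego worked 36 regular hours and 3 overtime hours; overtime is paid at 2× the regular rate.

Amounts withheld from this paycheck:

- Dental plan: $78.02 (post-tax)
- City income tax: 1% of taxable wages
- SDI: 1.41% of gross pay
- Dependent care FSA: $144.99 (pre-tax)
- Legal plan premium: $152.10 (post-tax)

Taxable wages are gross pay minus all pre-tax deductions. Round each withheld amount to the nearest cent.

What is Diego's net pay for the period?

Regular pay: 36 × $50.52 = $1,818.72
Overtime pay: 3 × $50.52 × 2 = $303.12
Gross pay = $1,818.72 + $303.12 = $2,121.84
Dependent care FSA: $144.99
Taxable wages = $2,121.84 − $144.99 = $1,976.85
City income tax: $1,976.85 × 0.01 = $19.77
SDI: $2,121.84 × 0.0141 = $29.92
Legal plan premium: $152.10
Dental plan: $78.02
Total deductions = $144.99 + $19.77 + $29.92 + $152.10 + $78.02 = $424.80
Net pay = $2,121.84 − $424.80 = $1,697.04

$1,697.04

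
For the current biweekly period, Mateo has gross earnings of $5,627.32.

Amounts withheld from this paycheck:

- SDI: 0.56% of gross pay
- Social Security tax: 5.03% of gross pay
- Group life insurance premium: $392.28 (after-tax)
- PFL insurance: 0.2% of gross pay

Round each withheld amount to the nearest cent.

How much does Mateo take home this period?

$4,909.23

Social Security tax: $5,627.32 × 0.0503 = $283.05
PFL insurance: $5,627.32 × 0.002 = $11.25
SDI: $5,627.32 × 0.0056 = $31.51
Group life insurance premium: $392.28
Total deductions = $283.05 + $11.25 + $31.51 + $392.28 = $718.09
Net pay = $5,627.32 − $718.09 = $4,909.23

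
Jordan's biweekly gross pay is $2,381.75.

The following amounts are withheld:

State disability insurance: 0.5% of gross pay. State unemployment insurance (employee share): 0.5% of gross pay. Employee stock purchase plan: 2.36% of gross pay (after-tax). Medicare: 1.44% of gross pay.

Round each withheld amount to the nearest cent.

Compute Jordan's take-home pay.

$2,267.42

State disability insurance: $2,381.75 × 0.005 = $11.91
Medicare: $2,381.75 × 0.0144 = $34.30
State unemployment insurance (employee share): $2,381.75 × 0.005 = $11.91
Employee stock purchase plan: $2,381.75 × 0.0236 = $56.21
Total deductions = $11.91 + $34.30 + $11.91 + $56.21 = $114.33
Net pay = $2,381.75 − $114.33 = $2,267.42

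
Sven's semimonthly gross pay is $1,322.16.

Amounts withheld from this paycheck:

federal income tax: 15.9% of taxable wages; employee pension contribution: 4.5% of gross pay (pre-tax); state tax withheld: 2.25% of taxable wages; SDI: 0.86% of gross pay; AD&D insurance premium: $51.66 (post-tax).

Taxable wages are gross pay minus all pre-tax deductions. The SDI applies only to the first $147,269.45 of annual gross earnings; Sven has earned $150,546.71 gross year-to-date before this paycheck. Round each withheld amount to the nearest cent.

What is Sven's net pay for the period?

Employee pension contribution: $1,322.16 × 0.045 = $59.50
Taxable wages = $1,322.16 − $59.50 = $1,262.66
Federal income tax: $1,262.66 × 0.159 = $200.76
State tax withheld: $1,262.66 × 0.0225 = $28.41
SDI: annual cap $147,269.45 already reached (YTD $150,546.71), so $0.00
AD&D insurance premium: $51.66
Total deductions = $59.50 + $200.76 + $28.41 + $0.00 + $51.66 = $340.33
Net pay = $1,322.16 − $340.33 = $981.83

$981.83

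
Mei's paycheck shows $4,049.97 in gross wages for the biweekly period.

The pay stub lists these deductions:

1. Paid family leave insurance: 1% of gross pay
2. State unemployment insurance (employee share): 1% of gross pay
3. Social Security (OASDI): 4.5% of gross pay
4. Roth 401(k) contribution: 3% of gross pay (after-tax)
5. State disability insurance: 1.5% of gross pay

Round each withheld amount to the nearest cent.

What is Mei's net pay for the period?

$3,604.47

Paid family leave insurance: $4,049.97 × 0.01 = $40.50
State disability insurance: $4,049.97 × 0.015 = $60.75
Social Security (OASDI): $4,049.97 × 0.045 = $182.25
State unemployment insurance (employee share): $4,049.97 × 0.01 = $40.50
Roth 401(k) contribution: $4,049.97 × 0.03 = $121.50
Total deductions = $40.50 + $60.75 + $182.25 + $40.50 + $121.50 = $445.50
Net pay = $4,049.97 − $445.50 = $3,604.47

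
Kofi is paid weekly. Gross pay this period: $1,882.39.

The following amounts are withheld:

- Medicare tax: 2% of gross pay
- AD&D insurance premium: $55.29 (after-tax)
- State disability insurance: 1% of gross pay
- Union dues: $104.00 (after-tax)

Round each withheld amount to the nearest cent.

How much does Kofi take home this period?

State disability insurance: $1,882.39 × 0.01 = $18.82
Medicare tax: $1,882.39 × 0.02 = $37.65
AD&D insurance premium: $55.29
Union dues: $104.00
Total deductions = $18.82 + $37.65 + $55.29 + $104.00 = $215.76
Net pay = $1,882.39 − $215.76 = $1,666.63

$1,666.63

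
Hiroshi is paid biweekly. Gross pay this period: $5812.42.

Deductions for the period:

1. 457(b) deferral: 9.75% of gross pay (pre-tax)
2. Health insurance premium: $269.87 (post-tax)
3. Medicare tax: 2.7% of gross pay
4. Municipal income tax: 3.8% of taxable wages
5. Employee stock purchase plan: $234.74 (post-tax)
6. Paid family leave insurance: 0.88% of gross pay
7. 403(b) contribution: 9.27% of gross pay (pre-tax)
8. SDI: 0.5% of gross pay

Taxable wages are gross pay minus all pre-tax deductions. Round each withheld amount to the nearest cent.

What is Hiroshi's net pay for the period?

403(b) contribution: $5812.42 × 0.0927 = $538.81
457(b) deferral: $5812.42 × 0.0975 = $566.71
Pre-tax total = $538.81 + $566.71 = $1105.52
Taxable wages = $5812.42 − $1105.52 = $4706.90
Municipal income tax: $4706.90 × 0.038 = $178.86
Paid family leave insurance: $5812.42 × 0.0088 = $51.15
Medicare tax: $5812.42 × 0.027 = $156.94
SDI: $5812.42 × 0.005 = $29.06
Employee stock purchase plan: $234.74
Health insurance premium: $269.87
Total deductions = $538.81 + $566.71 + $178.86 + $51.15 + $156.94 + $29.06 + $234.74 + $269.87 = $2026.14
Net pay = $5812.42 − $2026.14 = $3786.28

$3786.28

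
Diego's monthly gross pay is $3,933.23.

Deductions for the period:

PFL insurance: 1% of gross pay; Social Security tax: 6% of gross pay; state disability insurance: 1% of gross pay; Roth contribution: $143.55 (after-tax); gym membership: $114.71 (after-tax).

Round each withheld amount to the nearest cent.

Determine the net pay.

PFL insurance: $3,933.23 × 0.01 = $39.33
Social Security tax: $3,933.23 × 0.06 = $235.99
State disability insurance: $3,933.23 × 0.01 = $39.33
Roth contribution: $143.55
Gym membership: $114.71
Total deductions = $39.33 + $235.99 + $39.33 + $143.55 + $114.71 = $572.91
Net pay = $3,933.23 − $572.91 = $3,360.32

$3,360.32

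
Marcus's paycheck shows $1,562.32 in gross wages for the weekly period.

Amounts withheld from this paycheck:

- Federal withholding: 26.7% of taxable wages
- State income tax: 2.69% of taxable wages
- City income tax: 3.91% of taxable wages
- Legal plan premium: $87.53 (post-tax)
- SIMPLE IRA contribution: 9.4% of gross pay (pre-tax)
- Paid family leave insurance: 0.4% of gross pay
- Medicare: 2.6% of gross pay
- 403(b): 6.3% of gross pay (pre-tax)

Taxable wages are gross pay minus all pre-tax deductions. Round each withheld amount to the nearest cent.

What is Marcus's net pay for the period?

403(b): $1,562.32 × 0.063 = $98.43
SIMPLE IRA contribution: $1,562.32 × 0.094 = $146.86
Pre-tax total = $98.43 + $146.86 = $245.29
Taxable wages = $1,562.32 − $245.29 = $1,317.03
Federal withholding: $1,317.03 × 0.267 = $351.65
State income tax: $1,317.03 × 0.0269 = $35.43
City income tax: $1,317.03 × 0.0391 = $51.50
Paid family leave insurance: $1,562.32 × 0.004 = $6.25
Medicare: $1,562.32 × 0.026 = $40.62
Legal plan premium: $87.53
Total deductions = $98.43 + $146.86 + $351.65 + $35.43 + $51.50 + $6.25 + $40.62 + $87.53 = $818.27
Net pay = $1,562.32 − $818.27 = $744.05

$744.05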